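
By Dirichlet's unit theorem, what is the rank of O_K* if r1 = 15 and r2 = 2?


By Dirichlet's unit theorem:
rank = r1 + r2 - 1
= 15 + 2 - 1
= 16

16


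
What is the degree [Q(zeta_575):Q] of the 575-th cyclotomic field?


The degree equals Euler's totient phi(575).
575 = 5^2 * 23
phi(575) = 440

440


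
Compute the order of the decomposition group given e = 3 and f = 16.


|D_P| = e * f
= 3 * 16
= 48

48


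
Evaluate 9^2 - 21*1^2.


x^2 - d*y^2
= 9^2 - 21*1^2
= 81 - 21
= 60

60


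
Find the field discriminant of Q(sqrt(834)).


For K = Q(sqrt(d)) with d squarefree: disc(K) = d if d = 1 mod 4, and disc(K) = 4d if d = 2 or 3 mod 4.
Here d = 834, and d mod 4 = 2.
d = 2 mod 4, not 1 (O_K = Z[sqrt(d)]), so disc(K) = 4d = 4 * (834) = 3336

3336


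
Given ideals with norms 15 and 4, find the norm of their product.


N(IJ) = N(I) * N(J)
= 15 * 4
= 60

60


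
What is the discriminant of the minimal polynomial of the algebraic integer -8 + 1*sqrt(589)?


The element -8 + 1*sqrt(589) has minimal polynomial:
x^2 + 16*x - 525
Discriminant = (16)^2 - 4*(-525)
= 256 + 2100
= 2356

2356


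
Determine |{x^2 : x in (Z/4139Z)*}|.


For prime p, the number of non-zero quadratic residues is (p-1)/2.
= (4139-1)/2
= 2069

2069


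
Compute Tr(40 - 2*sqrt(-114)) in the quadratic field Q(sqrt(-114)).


Tr(a + b*sqrt(d)) = (a + b*sqrt(d)) + (a - b*sqrt(d)) = 2a
= 2 * (40)
= 80

80


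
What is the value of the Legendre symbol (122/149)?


p = 149 is prime, so compute (122/149) with the reciprocity algorithm (Jacobi-symbol steps: pull out 2s via (2/n), flip via reciprocity, reduce):
  pull out 2: (2/149) = -1  (since 149 mod 8 = 5)
  reciprocity: (61/149) -> +(149/61)
  reduce: (27/61)
  reciprocity: (27/61) -> +(61/27)
  reduce: (7/27)
  reciprocity: (7/27) -> -(27/7)
  reduce: (6/7)
  pull out 2: (2/7) = +1  (since 7 mod 8 = 7)
  reciprocity: (3/7) -> -(7/3)
  reduce: (1/3)
  (1/3) = 1
Product of signs = -1
(122/149) = -1

-1


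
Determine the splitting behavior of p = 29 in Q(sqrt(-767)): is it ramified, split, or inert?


K = Q(sqrt(-767)). Since d mod 4 = 1, disc(K) = -767.
Check p | disc: -767 mod 29 = 16.
p does not divide disc. Compute Legendre symbol (d/p):
16^((29-1)/2) mod 29 = 1
(d/p) = 1, so p splits: (p) = P*P' with e=1, f=1, g=2.
Therefore p is split.

split


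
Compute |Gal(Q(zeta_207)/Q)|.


|Gal(Q(zeta_207)/Q)| = phi(207)
= 132

132


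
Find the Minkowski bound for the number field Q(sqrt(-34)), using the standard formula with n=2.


d = -34, d mod 4 = 2, so disc(K) = 4d = -136; |disc(K)| = 136
Imaginary quadratic field, so n = 2, s = r2 = 1, r1 = 0
M = (n!/n^n) * (4/pi)^s * sqrt(|disc(K)|) = (2!/2^2) * (4/pi)^1 * sqrt(136)
= 0.5 * 1.273240 * 11.661904
= 7.4242

7.4242


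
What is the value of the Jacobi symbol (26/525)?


Compute (26/525) via quadratic reciprocity:
  pull out 2: (2/525) = -1  (since 525 mod 8 = 5)
  reciprocity: (13/525) -> +(525/13)
  reduce: (5/13)
  reciprocity: (5/13) -> +(13/5)
  reduce: (3/5)
  reciprocity: (3/5) -> +(5/3)
  reduce: (2/3)
  pull out 2: (2/3) = -1  (since 3 mod 8 = 3)
  (1/3) = 1
Product of signs = 1

1


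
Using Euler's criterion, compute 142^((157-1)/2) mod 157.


p = 157 is prime and the exponent is (p-1)/2 = 78, so by Euler's criterion 142^78 = (142/157) = +1 or -1 mod 157.
Compute by square-and-multiply:
  78 = 64 + 8 + 4 + 2 (binary 1001110)
  Repeated squaring mod 157: 142^1 = 142, 142^2 = 68, 142^4 = 71, 142^8 = 17, 142^16 = 132, 142^32 = 154, 142^64 = 9
  142^78 = 142^64 * 142^8 * 142^4 * 142^2 = 9 * 17 * 71 * 68 mod 157
    9 * 17 = 153 = 153 mod 157
    153 * 71 = 10863 = 30 mod 157
    30 * 68 = 2040 = 156 mod 157
  142^78 = 156 mod 157
Result 156 = p - 1 = -1 mod 157: 142 is a quadratic non-residue mod 157. As a residue in [0, p-1] the value is 156.
142^78 mod 157 = 156

156


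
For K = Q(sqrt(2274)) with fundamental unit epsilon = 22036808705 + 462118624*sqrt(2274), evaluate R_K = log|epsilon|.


epsilon = 22036808705 + 462118624*sqrt(2274)
= 4.4074e+10
R = ln(4.4074e+10)
= 24.5091

24.5091


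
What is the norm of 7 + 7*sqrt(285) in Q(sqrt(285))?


N(a + b*sqrt(d)) = a^2 - d*b^2
= (7)^2 - (285)*(7)^2
= 49 - 13965
= -13916

-13916


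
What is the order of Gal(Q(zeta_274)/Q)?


|Gal(Q(zeta_274)/Q)| = phi(274)
= 136

136


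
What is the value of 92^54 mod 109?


p = 109 is prime and the exponent is (p-1)/2 = 54, so by Euler's criterion 92^54 = (92/109) = +1 or -1 mod 109.
Compute by square-and-multiply:
  54 = 32 + 16 + 4 + 2 (binary 110110)
  Repeated squaring mod 109: 92^1 = 92, 92^2 = 71, 92^4 = 27, 92^8 = 75, 92^16 = 66, 92^32 = 105
  92^54 = 92^32 * 92^16 * 92^4 * 92^2 = 105 * 66 * 27 * 71 mod 109
    105 * 66 = 6930 = 63 mod 109
    63 * 27 = 1701 = 66 mod 109
    66 * 71 = 4686 = 108 mod 109
  92^54 = 108 mod 109
Result 108 = p - 1 = -1 mod 109: 92 is a quadratic non-residue mod 109. As a residue in [0, p-1] the value is 108.
92^54 mod 109 = 108

108


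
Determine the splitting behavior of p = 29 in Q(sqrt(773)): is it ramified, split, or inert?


K = Q(sqrt(773)). Since d mod 4 = 1, disc(K) = 773.
Check p | disc: 773 mod 29 = 19.
p does not divide disc. Compute Legendre symbol (d/p):
19^((29-1)/2) mod 29 = -1
(d/p) = -1, so p is inert: (p) stays prime with e=1, f=2, g=1.
Therefore p is inert.

inert


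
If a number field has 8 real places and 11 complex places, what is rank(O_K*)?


By Dirichlet's unit theorem:
rank = r1 + r2 - 1
= 8 + 11 - 1
= 18

18


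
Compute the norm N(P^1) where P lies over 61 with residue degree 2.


N(P^a) = p^(a*f)
= 61^(1*2)
= 61^2
= 3721

3721


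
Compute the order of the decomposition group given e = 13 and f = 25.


|D_P| = e * f
= 13 * 25
= 325

325


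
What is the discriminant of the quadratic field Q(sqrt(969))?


For K = Q(sqrt(d)) with d squarefree: disc(K) = d if d = 1 mod 4, and disc(K) = 4d if d = 2 or 3 mod 4.
Here d = 969, and d mod 4 = 1.
d = 1 mod 4 (O_K = Z[(1+sqrt(d))/2]), so disc(K) = d = 969

969


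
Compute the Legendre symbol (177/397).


p = 397 is prime, so compute (177/397) with the reciprocity algorithm (Jacobi-symbol steps: pull out 2s via (2/n), flip via reciprocity, reduce):
  reciprocity: (177/397) -> +(397/177)
  reduce: (43/177)
  reciprocity: (43/177) -> +(177/43)
  reduce: (5/43)
  reciprocity: (5/43) -> +(43/5)
  reduce: (3/5)
  reciprocity: (3/5) -> +(5/3)
  reduce: (2/3)
  pull out 2: (2/3) = -1  (since 3 mod 8 = 3)
  (1/3) = 1
Product of signs = -1
(177/397) = -1

-1


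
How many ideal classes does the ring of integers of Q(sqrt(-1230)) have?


K = Q(sqrt(-1230)). d mod 4 = 2, so D = disc(K) = 4d = -4920
h(K) equals the number of primitive reduced positive-definite forms (a, b, c) = a*x^2 + b*x*y + c*y^2 with b^2 - 4ac = D,
where reduced means |b| <= a <= c, with b >= 0 whenever |b| = a or a = c, and primitive means gcd(a, b, c) = 1.
Reduced forces 3a^2 <= |D| = 4920, so 1 <= a <= 40; b must have the parity of D, and c = (b^2 - D)/(4a) must be an integer >= a.
Enumerate a = 1..40, b in [-a, a]:
  a=1: (1, 0, 1230)  [1]
  a=2: (2, 0, 615)  [1]
  a=3: (3, 0, 410)  [1]
  a=4: none
  a=5: (5, 0, 246)  [1]
  a=6: (6, 0, 205)  [1]
  a=7: (7, -6, 177), (7, 6, 177)  [2]
  a=8..9: none
  a=10: (10, 0, 123)  [1]
  a=11..13: none
  a=14: (14, -8, 89), (14, 8, 89)  [2]
  a=15: (15, 0, 82)  [1]
  a=16..18: none
  a=19: (19, -18, 69), (19, 18, 69)  [2]
  a=20: none
  a=21: (21, -6, 59), (21, 6, 59)  [2]
  a=22: none
  a=23: (23, -18, 57), (23, 18, 57)  [2]
  a=24..29: none
  a=30: (30, 0, 41)  [1]
  a=31: (31, -28, 46), (31, 28, 46)  [2]
  a=32..34: none
  a=35: (35, -20, 38), (35, 20, 38)  [2]
  a=36: none
  a=37: (37, -36, 42), (37, 36, 42)  [2]
  a=38..40: none
Total reduced forms: 1 + 1 + 1 + 1 + 1 + 2 + 1 + 2 + 1 + 2 + 2 + 2 + 1 + 2 + 2 + 2 = 24
h = 24

24


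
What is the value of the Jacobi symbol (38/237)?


Compute (38/237) via quadratic reciprocity:
  pull out 2: (2/237) = -1  (since 237 mod 8 = 5)
  reciprocity: (19/237) -> +(237/19)
  reduce: (9/19)
  reciprocity: (9/19) -> +(19/9)
  reduce: (1/9)
  (1/9) = 1
Product of signs = -1

-1


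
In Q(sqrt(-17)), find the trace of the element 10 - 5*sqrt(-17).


Tr(a + b*sqrt(d)) = (a + b*sqrt(d)) + (a - b*sqrt(d)) = 2a
= 2 * (10)
= 20

20


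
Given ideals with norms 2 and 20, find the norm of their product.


N(IJ) = N(I) * N(J)
= 2 * 20
= 40

40


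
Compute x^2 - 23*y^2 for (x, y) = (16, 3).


x^2 - d*y^2
= 16^2 - 23*3^2
= 256 - 207
= 49

49


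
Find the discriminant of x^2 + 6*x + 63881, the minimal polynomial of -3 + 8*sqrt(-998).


The element -3 + 8*sqrt(-998) has minimal polynomial:
x^2 + 6*x + 63881
Discriminant = (6)^2 - 4*(63881)
= 36 - 255524
= -255488

-255488


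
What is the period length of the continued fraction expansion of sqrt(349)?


Run the CF algorithm for sqrt(349).
a_0 = floor(sqrt(349)) = 18; set m_0=0, q_0=1.
Recurrence: m' = q*a - m,  q' = (d - m'^2)/q,  a' = floor((a_0 + m')/q').
  step 1: m=18, q=25, a=1
  step 2: m=7, q=12, a=2
  step 3: m=17, q=5, a=7
  step 4: m=18, q=5, a=7
  step 5: m=17, q=12, a=2
  step 6: m=7, q=25, a=1
  step 7: m=18, q=1, a=36
a_7 = 2*a_0 = 36, so the period closes here.
sqrt(349) = [18; 1, 2, 7, 7, 2, 1, 36]
Period length = 7

7


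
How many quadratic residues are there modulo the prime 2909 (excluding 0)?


For prime p, the number of non-zero quadratic residues is (p-1)/2.
= (2909-1)/2
= 1454

1454


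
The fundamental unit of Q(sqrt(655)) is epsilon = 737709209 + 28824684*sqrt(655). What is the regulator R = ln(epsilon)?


epsilon = 737709209 + 28824684*sqrt(655)
= 1.4754e+09
R = ln(1.4754e+09)
= 21.1122

21.1122


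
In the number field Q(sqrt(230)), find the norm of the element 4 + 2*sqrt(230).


N(a + b*sqrt(d)) = a^2 - d*b^2
= (4)^2 - (230)*(2)^2
= 16 - 920
= -904

-904


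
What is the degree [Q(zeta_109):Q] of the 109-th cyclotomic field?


The degree equals Euler's totient phi(109).
109 = 109
phi(109) = 108

108


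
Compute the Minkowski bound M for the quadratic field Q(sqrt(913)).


d = 913, d mod 4 = 1, so disc(K) = d = 913; |disc(K)| = 913
Real quadratic field, so n = 2, s = r2 = 0, r1 = 2
M = (n!/n^n) * (4/pi)^s * sqrt(|disc(K)|) = (2!/2^2) * (4/pi)^0 * sqrt(913)
= 0.5 * 1.000000 * 30.215890
= 15.1079

15.1079


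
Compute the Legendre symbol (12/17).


p = 17 is prime, so compute (12/17) with the reciprocity algorithm (Jacobi-symbol steps: pull out 2s via (2/n), flip via reciprocity, reduce):
  pull out 2: (2/17) = +1  (since 17 mod 8 = 1)
  pull out 2: (2/17) = +1  (since 17 mod 8 = 1)
  reciprocity: (3/17) -> +(17/3)
  reduce: (2/3)
  pull out 2: (2/3) = -1  (since 3 mod 8 = 3)
  (1/3) = 1
Product of signs = -1
(12/17) = -1

-1


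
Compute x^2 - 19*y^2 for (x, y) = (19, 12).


x^2 - d*y^2
= 19^2 - 19*12^2
= 361 - 2736
= -2375

-2375


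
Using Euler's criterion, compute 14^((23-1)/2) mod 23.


p = 23 is prime and the exponent is (p-1)/2 = 11, so by Euler's criterion 14^11 = (14/23) = +1 or -1 mod 23.
Compute by square-and-multiply:
  11 = 8 + 2 + 1 (binary 1011)
  Repeated squaring mod 23: 14^1 = 14, 14^2 = 12, 14^4 = 6, 14^8 = 13
  14^11 = 14^8 * 14^2 * 14^1 = 13 * 12 * 14 mod 23
    13 * 12 = 156 = 18 mod 23
    18 * 14 = 252 = 22 mod 23
  14^11 = 22 mod 23
Result 22 = p - 1 = -1 mod 23: 14 is a quadratic non-residue mod 23. As a residue in [0, p-1] the value is 22.
14^11 mod 23 = 22

22


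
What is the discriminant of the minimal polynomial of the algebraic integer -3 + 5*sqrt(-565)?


The element -3 + 5*sqrt(-565) has minimal polynomial:
x^2 + 6*x + 14134
Discriminant = (6)^2 - 4*(14134)
= 36 - 56536
= -56500

-56500


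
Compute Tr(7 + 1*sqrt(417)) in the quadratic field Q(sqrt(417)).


Tr(a + b*sqrt(d)) = (a + b*sqrt(d)) + (a - b*sqrt(d)) = 2a
= 2 * (7)
= 14

14


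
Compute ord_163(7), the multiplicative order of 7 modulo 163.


We want ord_163(7), the smallest k >= 1 with 7^k = 1 mod 163.
n = 163 = 163, phi(163) = 162; the order divides phi(n).
Divisors of 162: 1, 2, 3, 6, 9, 18, 27, 54, 81, 162
Repeated squaring mod 163: 7^1 = 7, 7^2 = 49, 7^4 = 119, 7^8 = 143, 7^16 = 74, 7^32 = 97, 7^64 = 118, 7^128 = 69
Test divisors in increasing order:
  k=1: 7^1 = 7 mod 163
  k=2: 7^2 = 49 mod 163
  k=3: 7^3 = 49 * 7 = 17 mod 163
  k=6: 7^6 = 119 * 49 = 126 mod 163
  k=9: 7^9 = 143 * 7 = 23 mod 163
  k=18: 7^18 = 74 * 49 = 40 mod 163
  k=27: 7^27 = 74 * 143 * 49 * 7 = 105 mod 163
  k=54: 7^54 = 97 * 74 * 119 * 49 = 104 mod 163
  k=81: 7^81 = 118 * 74 * 7 = 162 mod 163
  k=162: 7^162 = 69 * 97 * 49 = 1 mod 163  <- first divisor giving 1
Order = 162

162


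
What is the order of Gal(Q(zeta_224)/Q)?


|Gal(Q(zeta_224)/Q)| = phi(224)
= 96

96


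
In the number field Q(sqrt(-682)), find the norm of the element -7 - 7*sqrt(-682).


N(a + b*sqrt(d)) = a^2 - d*b^2
= (-7)^2 - (-682)*(-7)^2
= 49 + 33418
= 33467

33467


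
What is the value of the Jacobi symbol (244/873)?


Compute (244/873) via quadratic reciprocity:
  pull out 2: (2/873) = +1  (since 873 mod 8 = 1)
  pull out 2: (2/873) = +1  (since 873 mod 8 = 1)
  reciprocity: (61/873) -> +(873/61)
  reduce: (19/61)
  reciprocity: (19/61) -> +(61/19)
  reduce: (4/19)
  pull out 2: (2/19) = -1  (since 19 mod 8 = 3)
  pull out 2: (2/19) = -1  (since 19 mod 8 = 3)
  (1/19) = 1
Product of signs = 1

1


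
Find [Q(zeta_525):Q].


The degree equals Euler's totient phi(525).
525 = 3 * 5^2 * 7
phi(525) = 240

240


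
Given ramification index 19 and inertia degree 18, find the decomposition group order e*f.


|D_P| = e * f
= 19 * 18
= 342

342


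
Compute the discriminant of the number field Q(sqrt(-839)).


For K = Q(sqrt(d)) with d squarefree: disc(K) = d if d = 1 mod 4, and disc(K) = 4d if d = 2 or 3 mod 4.
Here d = -839, and d mod 4 = 1.
d = 1 mod 4 (O_K = Z[(1+sqrt(d))/2]), so disc(K) = d = -839

-839


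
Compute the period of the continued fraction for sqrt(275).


Run the CF algorithm for sqrt(275).
a_0 = floor(sqrt(275)) = 16; set m_0=0, q_0=1.
Recurrence: m' = q*a - m,  q' = (d - m'^2)/q,  a' = floor((a_0 + m')/q').
  step 1: m=16, q=19, a=1
  step 2: m=3, q=14, a=1
  step 3: m=11, q=11, a=2
  step 4: m=11, q=14, a=1
  step 5: m=3, q=19, a=1
  step 6: m=16, q=1, a=32
a_6 = 2*a_0 = 32, so the period closes here.
sqrt(275) = [16; 1, 1, 2, 1, 1, 32]
Period length = 6

6


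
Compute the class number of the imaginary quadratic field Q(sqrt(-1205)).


K = Q(sqrt(-1205)). d mod 4 = 3, so D = disc(K) = 4d = -4820
h(K) equals the number of primitive reduced positive-definite forms (a, b, c) = a*x^2 + b*x*y + c*y^2 with b^2 - 4ac = D,
where reduced means |b| <= a <= c, with b >= 0 whenever |b| = a or a = c, and primitive means gcd(a, b, c) = 1.
Reduced forces 3a^2 <= |D| = 4820, so 1 <= a <= 40; b must have the parity of D, and c = (b^2 - D)/(4a) must be an integer >= a.
Enumerate a = 1..40, b in [-a, a]:
  a=1: (1, 0, 1205)  [1]
  a=2: (2, 2, 603)  [1]
  a=3: (3, -2, 402), (3, 2, 402)  [2]
  a=4: none
  a=5: (5, 0, 241)  [1]
  a=6: (6, -2, 201), (6, 2, 201)  [2]
  a=7..8: none
  a=9: (9, -2, 134), (9, 2, 134)  [2]
  a=10: (10, 10, 123)  [1]
  a=11: (11, -8, 111), (11, 8, 111)  [2]
  a=12: none
  a=13: (13, -4, 93), (13, 4, 93)  [2]
  a=14: none
  a=15: (15, -10, 82), (15, 10, 82)  [2]
  a=16: none
  a=17: (17, -12, 73), (17, 12, 73)  [2]
  a=18: (18, -2, 67), (18, 2, 67)  [2]
  a=19: (19, -14, 66), (19, 14, 66)  [2]
  a=20..21: none
  a=22: (22, -14, 57), (22, 14, 57)  [2]
  a=23..25: none
  a=26: (26, -22, 51), (26, 22, 51)  [2]
  a=27: (27, -16, 47), (27, 16, 47)  [2]
  a=28: none
  a=29: (29, -20, 45), (29, 20, 45)  [2]
  a=30: (30, -10, 41), (30, 10, 41)  [2]
  a=31: (31, -4, 39), (31, 4, 39)  [2]
  a=32: none
  a=33: (33, -14, 38), (33, -8, 37), (33, 8, 37), (33, 14, 38)  [4]
  a=34: (34, -22, 39), (34, 22, 39)  [2]
  a=35..40: none
Total reduced forms: 1 + 1 + 2 + 1 + 2 + 2 + 1 + 2 + 2 + 2 + 2 + 2 + 2 + 2 + 2 + 2 + 2 + 2 + 2 + 4 + 2 = 40
h = 40

40


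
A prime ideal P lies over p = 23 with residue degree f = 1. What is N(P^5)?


N(P^a) = p^(a*f)
= 23^(5*1)
= 23^5
= 6436343

6436343


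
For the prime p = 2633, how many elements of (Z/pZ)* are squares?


For prime p, the number of non-zero quadratic residues is (p-1)/2.
= (2633-1)/2
= 1316

1316


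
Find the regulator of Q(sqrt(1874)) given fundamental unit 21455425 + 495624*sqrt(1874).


epsilon = 21455425 + 495624*sqrt(1874)
= 4.2911e+07
R = ln(4.2911e+07)
= 17.5746

17.5746


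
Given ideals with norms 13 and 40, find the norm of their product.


N(IJ) = N(I) * N(J)
= 13 * 40
= 520

520


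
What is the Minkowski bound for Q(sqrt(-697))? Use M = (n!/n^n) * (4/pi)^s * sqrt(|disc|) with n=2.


d = -697, d mod 4 = 3, so disc(K) = 4d = -2788; |disc(K)| = 2788
Imaginary quadratic field, so n = 2, s = r2 = 1, r1 = 0
M = (n!/n^n) * (4/pi)^s * sqrt(|disc(K)|) = (2!/2^2) * (4/pi)^1 * sqrt(2788)
= 0.5 * 1.273240 * 52.801515
= 33.6145

33.6145


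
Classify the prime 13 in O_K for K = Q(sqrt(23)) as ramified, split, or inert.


K = Q(sqrt(23)). Since d mod 4 = 3, disc(K) = 92.
Check p | disc: 92 mod 13 = 1.
p does not divide disc. Compute Legendre symbol (d/p):
10^((13-1)/2) mod 13 = 1
(d/p) = 1, so p splits: (p) = P*P' with e=1, f=1, g=2.
Therefore p is split.

split


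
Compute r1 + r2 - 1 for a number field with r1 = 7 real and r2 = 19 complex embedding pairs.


By Dirichlet's unit theorem:
rank = r1 + r2 - 1
= 7 + 19 - 1
= 25

25


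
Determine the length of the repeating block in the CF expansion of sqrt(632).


Run the CF algorithm for sqrt(632).
a_0 = floor(sqrt(632)) = 25; set m_0=0, q_0=1.
Recurrence: m' = q*a - m,  q' = (d - m'^2)/q,  a' = floor((a_0 + m')/q').
  step 1: m=25, q=7, a=7
  step 2: m=24, q=8, a=6
  step 3: m=24, q=7, a=7
  step 4: m=25, q=1, a=50
a_4 = 2*a_0 = 50, so the period closes here.
sqrt(632) = [25; 7, 6, 7, 50]
Period length = 4

4


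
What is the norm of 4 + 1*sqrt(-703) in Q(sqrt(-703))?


N(a + b*sqrt(d)) = a^2 - d*b^2
= (4)^2 - (-703)*(1)^2
= 16 + 703
= 719

719


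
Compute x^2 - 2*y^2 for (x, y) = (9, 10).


x^2 - d*y^2
= 9^2 - 2*10^2
= 81 - 200
= -119

-119


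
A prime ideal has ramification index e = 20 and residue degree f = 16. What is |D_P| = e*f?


|D_P| = e * f
= 20 * 16
= 320

320


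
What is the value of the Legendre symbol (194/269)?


p = 269 is prime, so compute (194/269) with the reciprocity algorithm (Jacobi-symbol steps: pull out 2s via (2/n), flip via reciprocity, reduce):
  pull out 2: (2/269) = -1  (since 269 mod 8 = 5)
  reciprocity: (97/269) -> +(269/97)
  reduce: (75/97)
  reciprocity: (75/97) -> +(97/75)
  reduce: (22/75)
  pull out 2: (2/75) = -1  (since 75 mod 8 = 3)
  reciprocity: (11/75) -> -(75/11)
  reduce: (9/11)
  reciprocity: (9/11) -> +(11/9)
  reduce: (2/9)
  pull out 2: (2/9) = +1  (since 9 mod 8 = 1)
  (1/9) = 1
Product of signs = -1
(194/269) = -1

-1


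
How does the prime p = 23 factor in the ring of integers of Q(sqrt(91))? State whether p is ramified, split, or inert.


K = Q(sqrt(91)). Since d mod 4 = 3, disc(K) = 364.
Check p | disc: 364 mod 23 = 19.
p does not divide disc. Compute Legendre symbol (d/p):
22^((23-1)/2) mod 23 = -1
(d/p) = -1, so p is inert: (p) stays prime with e=1, f=2, g=1.
Therefore p is inert.

inert


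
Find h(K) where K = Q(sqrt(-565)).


K = Q(sqrt(-565)). d mod 4 = 3, so D = disc(K) = 4d = -2260
h(K) equals the number of primitive reduced positive-definite forms (a, b, c) = a*x^2 + b*x*y + c*y^2 with b^2 - 4ac = D,
where reduced means |b| <= a <= c, with b >= 0 whenever |b| = a or a = c, and primitive means gcd(a, b, c) = 1.
Reduced forces 3a^2 <= |D| = 2260, so 1 <= a <= 27; b must have the parity of D, and c = (b^2 - D)/(4a) must be an integer >= a.
Enumerate a = 1..27, b in [-a, a]:
  a=1: (1, 0, 565)  [1]
  a=2: (2, 2, 283)  [1]
  a=3..4: none
  a=5: (5, 0, 113)  [1]
  a=6: none
  a=7: (7, -6, 82), (7, 6, 82)  [2]
  a=8..9: none
  a=10: (10, 10, 59)  [1]
  a=11..13: none
  a=14: (14, -6, 41), (14, 6, 41)  [2]
  a=15..16: none
  a=17: (17, -16, 37), (17, 16, 37)  [2]
  a=18: none
  a=19: (19, -18, 34), (19, 18, 34)  [2]
  a=20..27: none
Total reduced forms: 1 + 1 + 1 + 2 + 1 + 2 + 2 + 2 = 12
h = 12

12


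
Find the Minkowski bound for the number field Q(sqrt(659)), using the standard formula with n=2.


d = 659, d mod 4 = 3, so disc(K) = 4d = 2636; |disc(K)| = 2636
Real quadratic field, so n = 2, s = r2 = 0, r1 = 2
M = (n!/n^n) * (4/pi)^s * sqrt(|disc(K)|) = (2!/2^2) * (4/pi)^0 * sqrt(2636)
= 0.5 * 1.000000 * 51.341991
= 25.6710

25.6710


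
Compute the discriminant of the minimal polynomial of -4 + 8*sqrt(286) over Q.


The element -4 + 8*sqrt(286) has minimal polynomial:
x^2 + 8*x - 18288
Discriminant = (8)^2 - 4*(-18288)
= 64 + 73152
= 73216

73216


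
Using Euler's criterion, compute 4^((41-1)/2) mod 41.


p = 41 is prime and the exponent is (p-1)/2 = 20, so by Euler's criterion 4^20 = (4/41) = +1 or -1 mod 41.
Compute by square-and-multiply:
  20 = 16 + 4 (binary 10100)
  Repeated squaring mod 41: 4^1 = 4, 4^2 = 16, 4^4 = 10, 4^8 = 18, 4^16 = 37
  4^20 = 4^16 * 4^4 = 37 * 10 mod 41
    37 * 10 = 370 = 1 mod 41
  4^20 = 1 mod 41
Result 1: 4 is a quadratic residue mod 41.
4^20 mod 41 = 1

1


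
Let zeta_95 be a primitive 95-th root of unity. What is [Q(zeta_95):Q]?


The degree equals Euler's totient phi(95).
95 = 5 * 19
phi(95) = 72

72


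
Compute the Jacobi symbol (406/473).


Compute (406/473) via quadratic reciprocity:
  pull out 2: (2/473) = +1  (since 473 mod 8 = 1)
  reciprocity: (203/473) -> +(473/203)
  reduce: (67/203)
  reciprocity: (67/203) -> -(203/67)
  reduce: (2/67)
  pull out 2: (2/67) = -1  (since 67 mod 8 = 3)
  (1/67) = 1
Product of signs = 1

1


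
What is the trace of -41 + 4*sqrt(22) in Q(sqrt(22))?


Tr(a + b*sqrt(d)) = (a + b*sqrt(d)) + (a - b*sqrt(d)) = 2a
= 2 * (-41)
= -82

-82


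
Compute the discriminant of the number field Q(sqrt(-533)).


For K = Q(sqrt(d)) with d squarefree: disc(K) = d if d = 1 mod 4, and disc(K) = 4d if d = 2 or 3 mod 4.
Here d = -533, and d mod 4 = 3.
d = 3 mod 4, not 1 (O_K = Z[sqrt(d)]), so disc(K) = 4d = 4 * (-533) = -2132

-2132


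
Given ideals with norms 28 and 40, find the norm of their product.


N(IJ) = N(I) * N(J)
= 28 * 40
= 1120

1120


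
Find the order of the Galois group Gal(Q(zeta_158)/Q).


|Gal(Q(zeta_158)/Q)| = phi(158)
= 78

78


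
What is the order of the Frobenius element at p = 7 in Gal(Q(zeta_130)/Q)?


The Frobenius at p in Gal(Q(zeta_n)/Q) = (Z/nZ)* is the class of p, so its order is ord_130(7), the smallest k >= 1 with 7^k = 1 mod 130.
n = 130 = 2 * 5 * 13, phi(130) = 48; the order divides phi(n).
Divisors of 48: 1, 2, 3, 4, 6, 8, 12, 16, 24, 48
Repeated squaring mod 130: 7^1 = 7, 7^2 = 49, 7^4 = 61, 7^8 = 81, 7^16 = 61, 7^32 = 81
Test divisors in increasing order:
  k=1: 7^1 = 7 mod 130
  k=2: 7^2 = 49 mod 130
  k=3: 7^3 = 49 * 7 = 83 mod 130
  k=4: 7^4 = 61 mod 130
  k=6: 7^6 = 61 * 49 = 129 mod 130
  k=8: 7^8 = 81 mod 130
  k=12: 7^12 = 81 * 61 = 1 mod 130  <- first divisor giving 1
Order = 12

12


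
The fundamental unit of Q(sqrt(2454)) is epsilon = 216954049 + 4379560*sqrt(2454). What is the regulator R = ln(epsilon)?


epsilon = 216954049 + 4379560*sqrt(2454)
= 4.3391e+08
R = ln(4.3391e+08)
= 19.8883

19.8883


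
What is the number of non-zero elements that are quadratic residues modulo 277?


For prime p, the number of non-zero quadratic residues is (p-1)/2.
= (277-1)/2
= 138

138


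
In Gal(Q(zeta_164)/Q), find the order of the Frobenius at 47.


The Frobenius at p in Gal(Q(zeta_n)/Q) = (Z/nZ)* is the class of p, so its order is ord_164(47), the smallest k >= 1 with 47^k = 1 mod 164.
n = 164 = 2^2 * 41, phi(164) = 80; the order divides phi(n).
Divisors of 80: 1, 2, 4, 5, 8, 10, 16, 20, 40, 80
Repeated squaring mod 164: 47^1 = 47, 47^2 = 77, 47^4 = 25, 47^8 = 133, 47^16 = 141, 47^32 = 37, 47^64 = 57
Test divisors in increasing order:
  k=1: 47^1 = 47 mod 164
  k=2: 47^2 = 77 mod 164
  k=4: 47^4 = 25 mod 164
  k=5: 47^5 = 25 * 47 = 27 mod 164
  k=8: 47^8 = 133 mod 164
  k=10: 47^10 = 133 * 77 = 73 mod 164
  k=16: 47^16 = 141 mod 164
  k=20: 47^20 = 141 * 25 = 81 mod 164
  k=40: 47^40 = 37 * 133 = 1 mod 164  <- first divisor giving 1
Order = 40

40


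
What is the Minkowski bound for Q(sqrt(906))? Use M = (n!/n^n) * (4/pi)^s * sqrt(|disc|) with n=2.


d = 906, d mod 4 = 2, so disc(K) = 4d = 3624; |disc(K)| = 3624
Real quadratic field, so n = 2, s = r2 = 0, r1 = 2
M = (n!/n^n) * (4/pi)^s * sqrt(|disc(K)|) = (2!/2^2) * (4/pi)^0 * sqrt(3624)
= 0.5 * 1.000000 * 60.199668
= 30.0998

30.0998


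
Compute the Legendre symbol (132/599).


p = 599 is prime, so compute (132/599) with the reciprocity algorithm (Jacobi-symbol steps: pull out 2s via (2/n), flip via reciprocity, reduce):
  pull out 2: (2/599) = +1  (since 599 mod 8 = 7)
  pull out 2: (2/599) = +1  (since 599 mod 8 = 7)
  reciprocity: (33/599) -> +(599/33)
  reduce: (5/33)
  reciprocity: (5/33) -> +(33/5)
  reduce: (3/5)
  reciprocity: (3/5) -> +(5/3)
  reduce: (2/3)
  pull out 2: (2/3) = -1  (since 3 mod 8 = 3)
  (1/3) = 1
Product of signs = -1
(132/599) = -1

-1


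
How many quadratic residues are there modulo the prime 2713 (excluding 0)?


For prime p, the number of non-zero quadratic residues is (p-1)/2.
= (2713-1)/2
= 1356

1356


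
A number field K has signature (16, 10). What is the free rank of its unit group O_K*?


By Dirichlet's unit theorem:
rank = r1 + r2 - 1
= 16 + 10 - 1
= 25

25


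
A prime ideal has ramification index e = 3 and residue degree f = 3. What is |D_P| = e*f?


|D_P| = e * f
= 3 * 3
= 9

9


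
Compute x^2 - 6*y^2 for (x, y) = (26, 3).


x^2 - d*y^2
= 26^2 - 6*3^2
= 676 - 54
= 622

622


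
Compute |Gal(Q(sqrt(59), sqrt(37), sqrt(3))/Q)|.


The 3 square roots of distinct primes are multiplicatively independent over Q,
so [K:Q] = 2^3 and Gal(K/Q) is isomorphic to (Z/2Z)^3.
|Gal| = 2^3 = 8

8


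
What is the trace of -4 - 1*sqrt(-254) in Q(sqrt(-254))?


Tr(a + b*sqrt(d)) = (a + b*sqrt(d)) + (a - b*sqrt(d)) = 2a
= 2 * (-4)
= -8

-8


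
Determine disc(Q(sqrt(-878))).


For K = Q(sqrt(d)) with d squarefree: disc(K) = d if d = 1 mod 4, and disc(K) = 4d if d = 2 or 3 mod 4.
Here d = -878, and d mod 4 = 2.
d = 2 mod 4, not 1 (O_K = Z[sqrt(d)]), so disc(K) = 4d = 4 * (-878) = -3512

-3512


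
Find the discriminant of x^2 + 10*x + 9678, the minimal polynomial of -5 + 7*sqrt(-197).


The element -5 + 7*sqrt(-197) has minimal polynomial:
x^2 + 10*x + 9678
Discriminant = (10)^2 - 4*(9678)
= 100 - 38712
= -38612

-38612


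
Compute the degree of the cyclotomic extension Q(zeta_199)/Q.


The degree equals Euler's totient phi(199).
199 = 199
phi(199) = 198

198


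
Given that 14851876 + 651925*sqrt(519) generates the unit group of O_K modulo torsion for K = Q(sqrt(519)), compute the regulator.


epsilon = 14851876 + 651925*sqrt(519)
= 2.9704e+07
R = ln(2.9704e+07)
= 17.2068

17.2068


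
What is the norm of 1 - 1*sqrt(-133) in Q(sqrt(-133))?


N(a + b*sqrt(d)) = a^2 - d*b^2
= (1)^2 - (-133)*(-1)^2
= 1 + 133
= 134

134


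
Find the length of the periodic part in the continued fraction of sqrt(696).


Run the CF algorithm for sqrt(696).
a_0 = floor(sqrt(696)) = 26; set m_0=0, q_0=1.
Recurrence: m' = q*a - m,  q' = (d - m'^2)/q,  a' = floor((a_0 + m')/q').
  step 1: m=26, q=20, a=2
  step 2: m=14, q=25, a=1
  step 3: m=11, q=23, a=1
  step 4: m=12, q=24, a=1
  step 5: m=12, q=23, a=1
  step 6: m=11, q=25, a=1
  step 7: m=14, q=20, a=2
  step 8: m=26, q=1, a=52
a_8 = 2*a_0 = 52, so the period closes here.
sqrt(696) = [26; 2, 1, 1, 1, 1, 1, 2, 52]
Period length = 8

8


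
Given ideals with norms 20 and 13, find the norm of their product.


N(IJ) = N(I) * N(J)
= 20 * 13
= 260

260


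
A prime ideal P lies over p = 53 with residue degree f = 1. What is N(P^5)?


N(P^a) = p^(a*f)
= 53^(5*1)
= 53^5
= 418195493

418195493


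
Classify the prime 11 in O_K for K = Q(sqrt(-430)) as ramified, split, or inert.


K = Q(sqrt(-430)). Since d mod 4 = 2, disc(K) = -1720.
Check p | disc: -1720 mod 11 = 7.
p does not divide disc. Compute Legendre symbol (d/p):
10^((11-1)/2) mod 11 = -1
(d/p) = -1, so p is inert: (p) stays prime with e=1, f=2, g=1.
Therefore p is inert.

inert


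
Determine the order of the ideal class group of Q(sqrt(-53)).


K = Q(sqrt(-53)). d mod 4 = 3, so D = disc(K) = 4d = -212
h(K) equals the number of primitive reduced positive-definite forms (a, b, c) = a*x^2 + b*x*y + c*y^2 with b^2 - 4ac = D,
where reduced means |b| <= a <= c, with b >= 0 whenever |b| = a or a = c, and primitive means gcd(a, b, c) = 1.
Reduced forces 3a^2 <= |D| = 212, so 1 <= a <= 8; b must have the parity of D, and c = (b^2 - D)/(4a) must be an integer >= a.
Enumerate a = 1..8, b in [-a, a]:
  a=1: (1, 0, 53)  [1]
  a=2: (2, 2, 27)  [1]
  a=3: (3, -2, 18), (3, 2, 18)  [2]
  a=4..5: none
  a=6: (6, -2, 9), (6, 2, 9)  [2]
  a=7..8: none
Total reduced forms: 1 + 1 + 2 + 2 = 6
h = 6

6


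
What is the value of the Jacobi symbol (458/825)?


Compute (458/825) via quadratic reciprocity:
  pull out 2: (2/825) = +1  (since 825 mod 8 = 1)
  reciprocity: (229/825) -> +(825/229)
  reduce: (138/229)
  pull out 2: (2/229) = -1  (since 229 mod 8 = 5)
  reciprocity: (69/229) -> +(229/69)
  reduce: (22/69)
  pull out 2: (2/69) = -1  (since 69 mod 8 = 5)
  reciprocity: (11/69) -> +(69/11)
  reduce: (3/11)
  reciprocity: (3/11) -> -(11/3)
  reduce: (2/3)
  pull out 2: (2/3) = -1  (since 3 mod 8 = 3)
  (1/3) = 1
Product of signs = 1

1


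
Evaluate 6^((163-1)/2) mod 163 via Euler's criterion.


p = 163 is prime and the exponent is (p-1)/2 = 81, so by Euler's criterion 6^81 = (6/163) = +1 or -1 mod 163.
Compute by square-and-multiply:
  81 = 64 + 16 + 1 (binary 1010001)
  Repeated squaring mod 163: 6^1 = 6, 6^2 = 36, 6^4 = 155, 6^8 = 64, 6^16 = 21, 6^32 = 115, 6^64 = 22
  6^81 = 6^64 * 6^16 * 6^1 = 22 * 21 * 6 mod 163
    22 * 21 = 462 = 136 mod 163
    136 * 6 = 816 = 1 mod 163
  6^81 = 1 mod 163
Result 1: 6 is a quadratic residue mod 163.
6^81 mod 163 = 1

1


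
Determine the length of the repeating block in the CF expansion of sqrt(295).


Run the CF algorithm for sqrt(295).
a_0 = floor(sqrt(295)) = 17; set m_0=0, q_0=1.
Recurrence: m' = q*a - m,  q' = (d - m'^2)/q,  a' = floor((a_0 + m')/q').
  step 1: m=17, q=6, a=5
  step 2: m=13, q=21, a=1
  step 3: m=8, q=11, a=2
  step 4: m=14, q=9, a=3
  step 5: m=13, q=14, a=2
  step 6: m=15, q=5, a=6
  step 7: m=15, q=14, a=2
  step 8: m=13, q=9, a=3
  step 9: m=14, q=11, a=2
  step 10: m=8, q=21, a=1
  step 11: m=13, q=6, a=5
  step 12: m=17, q=1, a=34
a_12 = 2*a_0 = 34, so the period closes here.
sqrt(295) = [17; 5, 1, 2, 3, 2, 6, 2, 3, 2, 1, 5, 34]
Period length = 12

12


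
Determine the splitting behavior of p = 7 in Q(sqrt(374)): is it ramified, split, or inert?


K = Q(sqrt(374)). Since d mod 4 = 2, disc(K) = 1496.
Check p | disc: 1496 mod 7 = 5.
p does not divide disc. Compute Legendre symbol (d/p):
3^((7-1)/2) mod 7 = -1
(d/p) = -1, so p is inert: (p) stays prime with e=1, f=2, g=1.
Therefore p is inert.

inert


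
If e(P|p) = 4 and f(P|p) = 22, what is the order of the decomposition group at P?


|D_P| = e * f
= 4 * 22
= 88

88


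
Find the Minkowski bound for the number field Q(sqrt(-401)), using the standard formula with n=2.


d = -401, d mod 4 = 3, so disc(K) = 4d = -1604; |disc(K)| = 1604
Imaginary quadratic field, so n = 2, s = r2 = 1, r1 = 0
M = (n!/n^n) * (4/pi)^s * sqrt(|disc(K)|) = (2!/2^2) * (4/pi)^1 * sqrt(1604)
= 0.5 * 1.273240 * 40.049969
= 25.4966

25.4966


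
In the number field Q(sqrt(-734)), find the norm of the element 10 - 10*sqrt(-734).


N(a + b*sqrt(d)) = a^2 - d*b^2
= (10)^2 - (-734)*(-10)^2
= 100 + 73400
= 73500

73500


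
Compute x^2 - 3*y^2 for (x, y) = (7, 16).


x^2 - d*y^2
= 7^2 - 3*16^2
= 49 - 768
= -719

-719


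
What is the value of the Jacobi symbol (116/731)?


Compute (116/731) via quadratic reciprocity:
  pull out 2: (2/731) = -1  (since 731 mod 8 = 3)
  pull out 2: (2/731) = -1  (since 731 mod 8 = 3)
  reciprocity: (29/731) -> +(731/29)
  reduce: (6/29)
  pull out 2: (2/29) = -1  (since 29 mod 8 = 5)
  reciprocity: (3/29) -> +(29/3)
  reduce: (2/3)
  pull out 2: (2/3) = -1  (since 3 mod 8 = 3)
  (1/3) = 1
Product of signs = 1

1


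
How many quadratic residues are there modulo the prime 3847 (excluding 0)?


For prime p, the number of non-zero quadratic residues is (p-1)/2.
= (3847-1)/2
= 1923

1923


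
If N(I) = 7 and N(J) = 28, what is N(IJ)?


N(IJ) = N(I) * N(J)
= 7 * 28
= 196

196


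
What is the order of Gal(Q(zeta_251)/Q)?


|Gal(Q(zeta_251)/Q)| = phi(251)
= 250

250


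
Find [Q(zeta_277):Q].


The degree equals Euler's totient phi(277).
277 = 277
phi(277) = 276

276


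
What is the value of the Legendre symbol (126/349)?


p = 349 is prime, so compute (126/349) with the reciprocity algorithm (Jacobi-symbol steps: pull out 2s via (2/n), flip via reciprocity, reduce):
  pull out 2: (2/349) = -1  (since 349 mod 8 = 5)
  reciprocity: (63/349) -> +(349/63)
  reduce: (34/63)
  pull out 2: (2/63) = +1  (since 63 mod 8 = 7)
  reciprocity: (17/63) -> +(63/17)
  reduce: (12/17)
  pull out 2: (2/17) = +1  (since 17 mod 8 = 1)
  pull out 2: (2/17) = +1  (since 17 mod 8 = 1)
  reciprocity: (3/17) -> +(17/3)
  reduce: (2/3)
  pull out 2: (2/3) = -1  (since 3 mod 8 = 3)
  (1/3) = 1
Product of signs = 1
(126/349) = 1

1


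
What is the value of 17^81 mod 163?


p = 163 is prime and the exponent is (p-1)/2 = 81, so by Euler's criterion 17^81 = (17/163) = +1 or -1 mod 163.
Compute by square-and-multiply:
  81 = 64 + 16 + 1 (binary 1010001)
  Repeated squaring mod 163: 17^1 = 17, 17^2 = 126, 17^4 = 65, 17^8 = 150, 17^16 = 6, 17^32 = 36, 17^64 = 155
  17^81 = 17^64 * 17^16 * 17^1 = 155 * 6 * 17 mod 163
    155 * 6 = 930 = 115 mod 163
    115 * 17 = 1955 = 162 mod 163
  17^81 = 162 mod 163
Result 162 = p - 1 = -1 mod 163: 17 is a quadratic non-residue mod 163. As a residue in [0, p-1] the value is 162.
17^81 mod 163 = 162

162


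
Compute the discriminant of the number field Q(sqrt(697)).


For K = Q(sqrt(d)) with d squarefree: disc(K) = d if d = 1 mod 4, and disc(K) = 4d if d = 2 or 3 mod 4.
Here d = 697, and d mod 4 = 1.
d = 1 mod 4 (O_K = Z[(1+sqrt(d))/2]), so disc(K) = d = 697

697


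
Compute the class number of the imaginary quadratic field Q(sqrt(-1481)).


K = Q(sqrt(-1481)). d mod 4 = 3, so D = disc(K) = 4d = -5924
h(K) equals the number of primitive reduced positive-definite forms (a, b, c) = a*x^2 + b*x*y + c*y^2 with b^2 - 4ac = D,
where reduced means |b| <= a <= c, with b >= 0 whenever |b| = a or a = c, and primitive means gcd(a, b, c) = 1.
Reduced forces 3a^2 <= |D| = 5924, so 1 <= a <= 44; b must have the parity of D, and c = (b^2 - D)/(4a) must be an integer >= a.
Enumerate a = 1..44, b in [-a, a]:
  a=1: (1, 0, 1481)  [1]
  a=2: (2, 2, 741)  [1]
  a=3: (3, -2, 494), (3, 2, 494)  [2]
  a=4: none
  a=5: (5, -4, 297), (5, 4, 297)  [2]
  a=6: (6, -2, 247), (6, 2, 247)  [2]
  a=7..8: none
  a=9: (9, -4, 165), (9, 4, 165)  [2]
  a=10: (10, -6, 149), (10, 6, 149)  [2]
  a=11: (11, -4, 135), (11, 4, 135)  [2]
  a=12: none
  a=13: (13, -2, 114), (13, 2, 114)  [2]
  a=14: none
  a=15: (15, -14, 102), (15, -4, 99), (15, 4, 99), (15, 14, 102)  [4]
  a=16: none
  a=17: (17, -14, 90), (17, 14, 90)  [2]
  a=18: (18, -14, 85), (18, 14, 85)  [2]
  a=19: (19, -2, 78), (19, 2, 78)  [2]
  a=20..21: none
  a=22: (22, -18, 71), (22, 18, 71)  [2]
  a=23..24: none
  a=25: (25, -24, 65), (25, 24, 65)  [2]
  a=26: (26, -2, 57), (26, 2, 57)  [2]
  a=27: (27, -4, 55), (27, 4, 55)  [2]
  a=28..29: none
  a=30: (30, -26, 55), (30, -14, 51), (30, 14, 51), (30, 26, 55)  [4]
  a=31: (31, -20, 51), (31, 20, 51)  [2]
  a=32: none
  a=33: (33, -26, 50), (33, -4, 45), (33, 4, 45), (33, 26, 50)  [4]
  a=34: (34, -14, 45), (34, 14, 45)  [2]
  a=35..36: none
  a=37: (37, -12, 41), (37, 12, 41)  [2]
  a=38: (38, -2, 39), (38, 2, 39)  [2]
  a=39: (39, -28, 43), (39, 28, 43)  [2]
  a=40..44: none
Total reduced forms: 1 + 1 + 2 + 2 + 2 + 2 + 2 + 2 + 2 + 4 + 2 + 2 + 2 + 2 + 2 + 2 + 2 + 4 + 2 + 4 + 2 + 2 + 2 + 2 = 52
h = 52

52


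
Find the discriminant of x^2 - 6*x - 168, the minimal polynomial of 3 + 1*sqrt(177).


The element 3 + 1*sqrt(177) has minimal polynomial:
x^2 - 6*x - 168
Discriminant = (-6)^2 - 4*(-168)
= 36 + 672
= 708

708


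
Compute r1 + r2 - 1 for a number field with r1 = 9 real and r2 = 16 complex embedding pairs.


By Dirichlet's unit theorem:
rank = r1 + r2 - 1
= 9 + 16 - 1
= 24

24


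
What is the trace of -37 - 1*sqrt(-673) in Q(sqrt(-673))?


Tr(a + b*sqrt(d)) = (a + b*sqrt(d)) + (a - b*sqrt(d)) = 2a
= 2 * (-37)
= -74

-74


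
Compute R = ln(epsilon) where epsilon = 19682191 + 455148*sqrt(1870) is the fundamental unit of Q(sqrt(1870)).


epsilon = 19682191 + 455148*sqrt(1870)
= 3.9364e+07
R = ln(3.9364e+07)
= 17.4884

17.4884


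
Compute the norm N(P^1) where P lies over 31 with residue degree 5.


N(P^a) = p^(a*f)
= 31^(1*5)
= 31^5
= 28629151

28629151


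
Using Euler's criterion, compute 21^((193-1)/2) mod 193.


p = 193 is prime and the exponent is (p-1)/2 = 96, so by Euler's criterion 21^96 = (21/193) = +1 or -1 mod 193.
Compute by square-and-multiply:
  96 = 64 + 32 (binary 1100000)
  Repeated squaring mod 193: 21^1 = 21, 21^2 = 55, 21^4 = 130, 21^8 = 109, 21^16 = 108, 21^32 = 84, 21^64 = 108
  21^96 = 21^64 * 21^32 = 108 * 84 mod 193
    108 * 84 = 9072 = 1 mod 193
  21^96 = 1 mod 193
Result 1: 21 is a quadratic residue mod 193.
21^96 mod 193 = 1

1


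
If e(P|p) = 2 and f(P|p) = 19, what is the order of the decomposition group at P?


|D_P| = e * f
= 2 * 19
= 38

38


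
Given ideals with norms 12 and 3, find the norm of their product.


N(IJ) = N(I) * N(J)
= 12 * 3
= 36

36


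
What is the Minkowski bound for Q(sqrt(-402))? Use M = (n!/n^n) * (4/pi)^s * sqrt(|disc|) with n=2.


d = -402, d mod 4 = 2, so disc(K) = 4d = -1608; |disc(K)| = 1608
Imaginary quadratic field, so n = 2, s = r2 = 1, r1 = 0
M = (n!/n^n) * (4/pi)^s * sqrt(|disc(K)|) = (2!/2^2) * (4/pi)^1 * sqrt(1608)
= 0.5 * 1.273240 * 40.099875
= 25.5284

25.5284


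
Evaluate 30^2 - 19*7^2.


x^2 - d*y^2
= 30^2 - 19*7^2
= 900 - 931
= -31

-31


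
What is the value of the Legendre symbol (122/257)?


p = 257 is prime, so compute (122/257) with the reciprocity algorithm (Jacobi-symbol steps: pull out 2s via (2/n), flip via reciprocity, reduce):
  pull out 2: (2/257) = +1  (since 257 mod 8 = 1)
  reciprocity: (61/257) -> +(257/61)
  reduce: (13/61)
  reciprocity: (13/61) -> +(61/13)
  reduce: (9/13)
  reciprocity: (9/13) -> +(13/9)
  reduce: (4/9)
  pull out 2: (2/9) = +1  (since 9 mod 8 = 1)
  pull out 2: (2/9) = +1  (since 9 mod 8 = 1)
  (1/9) = 1
Product of signs = 1
(122/257) = 1

1


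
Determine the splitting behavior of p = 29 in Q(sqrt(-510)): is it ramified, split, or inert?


K = Q(sqrt(-510)). Since d mod 4 = 2, disc(K) = -2040.
Check p | disc: -2040 mod 29 = 19.
p does not divide disc. Compute Legendre symbol (d/p):
12^((29-1)/2) mod 29 = -1
(d/p) = -1, so p is inert: (p) stays prime with e=1, f=2, g=1.
Therefore p is inert.

inert


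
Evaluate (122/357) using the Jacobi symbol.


Compute (122/357) via quadratic reciprocity:
  pull out 2: (2/357) = -1  (since 357 mod 8 = 5)
  reciprocity: (61/357) -> +(357/61)
  reduce: (52/61)
  pull out 2: (2/61) = -1  (since 61 mod 8 = 5)
  pull out 2: (2/61) = -1  (since 61 mod 8 = 5)
  reciprocity: (13/61) -> +(61/13)
  reduce: (9/13)
  reciprocity: (9/13) -> +(13/9)
  reduce: (4/9)
  pull out 2: (2/9) = +1  (since 9 mod 8 = 1)
  pull out 2: (2/9) = +1  (since 9 mod 8 = 1)
  (1/9) = 1
Product of signs = -1

-1


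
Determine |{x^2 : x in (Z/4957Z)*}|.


For prime p, the number of non-zero quadratic residues is (p-1)/2.
= (4957-1)/2
= 2478

2478
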